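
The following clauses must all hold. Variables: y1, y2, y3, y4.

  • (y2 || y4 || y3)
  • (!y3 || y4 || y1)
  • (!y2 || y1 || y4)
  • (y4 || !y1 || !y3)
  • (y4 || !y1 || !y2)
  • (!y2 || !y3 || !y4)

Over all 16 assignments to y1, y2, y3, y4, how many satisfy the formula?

The models are:
  y1=F y2=F y3=F y4=T
  y1=F y2=F y3=T y4=T
  y1=F y2=T y3=F y4=T
  y1=T y2=F y3=F y4=T
  y1=T y2=F y3=T y4=T
  y1=T y2=T y3=F y4=T
That's 6 in total.

6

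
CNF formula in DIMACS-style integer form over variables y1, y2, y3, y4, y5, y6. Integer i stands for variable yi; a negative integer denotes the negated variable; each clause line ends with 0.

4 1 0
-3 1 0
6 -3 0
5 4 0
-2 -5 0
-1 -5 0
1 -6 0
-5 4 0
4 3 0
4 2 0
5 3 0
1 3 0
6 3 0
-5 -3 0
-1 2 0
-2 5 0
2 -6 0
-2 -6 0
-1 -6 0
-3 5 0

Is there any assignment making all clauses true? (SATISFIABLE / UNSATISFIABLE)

y3 = True:
  propagation gives y1=True, y6=True; an empty clause results — contradiction.
y3 = False:
  propagation gives y4=True, y5=True, y2=False, y1=False; an empty clause results — contradiction.
Every branch closes, so no satisfying assignment exists.

UNSATISFIABLE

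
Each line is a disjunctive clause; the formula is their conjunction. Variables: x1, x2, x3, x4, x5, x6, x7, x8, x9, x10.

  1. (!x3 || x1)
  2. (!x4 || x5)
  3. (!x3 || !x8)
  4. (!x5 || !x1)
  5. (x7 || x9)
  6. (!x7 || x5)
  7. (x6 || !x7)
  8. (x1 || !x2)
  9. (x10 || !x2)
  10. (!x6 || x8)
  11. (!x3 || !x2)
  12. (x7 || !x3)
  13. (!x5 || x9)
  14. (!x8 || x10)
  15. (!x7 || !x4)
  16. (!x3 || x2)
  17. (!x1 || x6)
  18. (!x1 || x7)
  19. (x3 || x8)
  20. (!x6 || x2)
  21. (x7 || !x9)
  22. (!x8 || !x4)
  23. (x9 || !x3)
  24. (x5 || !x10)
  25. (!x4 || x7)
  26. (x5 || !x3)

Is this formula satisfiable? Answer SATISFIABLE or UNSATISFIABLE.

x3 = True:
  propagation gives x1=True, x8=False, x5=False; an empty clause results — contradiction.
x3 = False:
  propagation gives x8=True, x10=True, x4=False, x5=True; an empty clause results — contradiction.
Every branch closes, so no satisfying assignment exists.

UNSATISFIABLE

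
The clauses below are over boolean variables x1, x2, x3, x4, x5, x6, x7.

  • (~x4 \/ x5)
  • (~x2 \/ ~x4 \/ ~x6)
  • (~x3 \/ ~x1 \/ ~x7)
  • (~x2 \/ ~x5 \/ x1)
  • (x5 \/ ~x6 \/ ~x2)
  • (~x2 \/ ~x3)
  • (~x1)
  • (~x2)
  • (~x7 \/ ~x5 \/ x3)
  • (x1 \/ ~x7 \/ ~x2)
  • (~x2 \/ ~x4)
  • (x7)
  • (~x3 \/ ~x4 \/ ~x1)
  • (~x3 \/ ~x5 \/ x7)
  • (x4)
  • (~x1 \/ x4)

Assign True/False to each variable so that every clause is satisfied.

x1 = F, x2 = F, x3 = T, x4 = T, x5 = T, x6 = T, x7 = T

(~x1) is a unit clause, so x1 = False.
Unit propagation: (~x2) forces x2 = False.
(x7) is a unit clause, so x7 = True.
The clause (x4) is unit: x4 must be True.
Unit propagation: (x5) forces x5 = True.
(x3) is a unit clause, so x3 = True.
x6 is now unconstrained; take x6 = True.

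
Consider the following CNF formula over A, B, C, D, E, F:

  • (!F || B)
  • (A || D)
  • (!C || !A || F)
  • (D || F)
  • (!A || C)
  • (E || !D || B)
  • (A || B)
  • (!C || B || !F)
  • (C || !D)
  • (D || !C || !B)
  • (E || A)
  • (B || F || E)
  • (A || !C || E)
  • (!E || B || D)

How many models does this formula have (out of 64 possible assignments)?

The models are:
  A=F B=T C=T D=T E=T F=F
  A=F B=T C=T D=T E=T F=T
  A=T B=T C=T D=T E=F F=T
  A=T B=T C=T D=T E=T F=T
That's 4 in total.

4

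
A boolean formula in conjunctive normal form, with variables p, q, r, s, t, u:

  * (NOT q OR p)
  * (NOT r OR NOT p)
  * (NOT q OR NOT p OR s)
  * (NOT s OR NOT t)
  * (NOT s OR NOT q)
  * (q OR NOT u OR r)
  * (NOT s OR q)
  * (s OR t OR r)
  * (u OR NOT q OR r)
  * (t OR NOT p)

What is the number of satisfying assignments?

The models are:
  p=0 q=0 r=0 s=0 t=1 u=0
  p=0 q=0 r=1 s=0 t=0 u=0
  p=0 q=0 r=1 s=0 t=0 u=1
  p=0 q=0 r=1 s=0 t=1 u=0
  p=0 q=0 r=1 s=0 t=1 u=1
  p=1 q=0 r=0 s=0 t=1 u=0
That's 6 in total.

6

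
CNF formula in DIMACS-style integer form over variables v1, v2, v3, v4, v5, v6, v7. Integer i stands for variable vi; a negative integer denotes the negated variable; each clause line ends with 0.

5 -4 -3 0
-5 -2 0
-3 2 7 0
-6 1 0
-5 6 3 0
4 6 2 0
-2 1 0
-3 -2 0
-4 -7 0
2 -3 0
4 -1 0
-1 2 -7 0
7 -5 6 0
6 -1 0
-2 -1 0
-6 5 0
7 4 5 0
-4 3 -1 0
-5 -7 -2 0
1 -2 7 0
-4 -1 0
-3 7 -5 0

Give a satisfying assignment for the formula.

v1=False  v2=False  v3=False  v4=True  v5=False  v6=False  v7=False

Check each clause:
  1. (~v3 | ~v4 | v5) — ~v3 is true.
  2. (~v2 | ~v5) — ~v5 is true.
  3. (~v3 | v2 | v7) — ~v3 is true.
  4. (v1 | ~v6) — ~v6 is true.
  5. (v6 | v3 | ~v5) — ~v5 is true.
  6. (v6 | v4 | v2) — v4 is true.
  7. (v1 | ~v2) — ~v2 is true.
  8. (~v3 | ~v2) — ~v3 is true.
  9. (~v7 | ~v4) — ~v7 is true.
  10. (v2 | ~v3) — ~v3 is true.
  11. (v4 | ~v1) — v4 is true.
  12. (v2 | ~v7 | ~v1) — ~v7 is true.
  13. (v7 | v6 | ~v5) — ~v5 is true.
  14. (~v1 | v6) — ~v1 is true.
  15. (~v1 | ~v2) — ~v2 is true.
  16. (~v6 | v5) — ~v6 is true.
  17. (v4 | v5 | v7) — v4 is true.
  18. (v3 | ~v1 | ~v4) — ~v1 is true.
  19. (~v7 | ~v2 | ~v5) — ~v7 is true.
  20. (v1 | ~v2 | v7) — ~v2 is true.
  21. (~v4 | ~v1) — ~v1 is true.
  22. (v7 | ~v3 | ~v5) — ~v5 is true.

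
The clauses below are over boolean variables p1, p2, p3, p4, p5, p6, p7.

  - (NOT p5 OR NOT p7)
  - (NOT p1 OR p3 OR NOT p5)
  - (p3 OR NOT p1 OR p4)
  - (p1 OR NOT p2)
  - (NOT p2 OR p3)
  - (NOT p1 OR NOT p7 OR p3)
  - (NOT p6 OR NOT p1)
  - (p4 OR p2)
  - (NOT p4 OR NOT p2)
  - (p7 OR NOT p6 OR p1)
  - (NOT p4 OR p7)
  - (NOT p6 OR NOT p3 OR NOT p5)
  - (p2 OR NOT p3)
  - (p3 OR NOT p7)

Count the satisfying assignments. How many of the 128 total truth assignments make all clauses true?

The models are:
  p1=T p2=T p3=T p4=F p5=F p6=F p7=F
  p1=T p2=T p3=T p4=F p5=F p6=F p7=T
  p1=T p2=T p3=T p4=F p5=T p6=F p7=F
That's 3 in total.

3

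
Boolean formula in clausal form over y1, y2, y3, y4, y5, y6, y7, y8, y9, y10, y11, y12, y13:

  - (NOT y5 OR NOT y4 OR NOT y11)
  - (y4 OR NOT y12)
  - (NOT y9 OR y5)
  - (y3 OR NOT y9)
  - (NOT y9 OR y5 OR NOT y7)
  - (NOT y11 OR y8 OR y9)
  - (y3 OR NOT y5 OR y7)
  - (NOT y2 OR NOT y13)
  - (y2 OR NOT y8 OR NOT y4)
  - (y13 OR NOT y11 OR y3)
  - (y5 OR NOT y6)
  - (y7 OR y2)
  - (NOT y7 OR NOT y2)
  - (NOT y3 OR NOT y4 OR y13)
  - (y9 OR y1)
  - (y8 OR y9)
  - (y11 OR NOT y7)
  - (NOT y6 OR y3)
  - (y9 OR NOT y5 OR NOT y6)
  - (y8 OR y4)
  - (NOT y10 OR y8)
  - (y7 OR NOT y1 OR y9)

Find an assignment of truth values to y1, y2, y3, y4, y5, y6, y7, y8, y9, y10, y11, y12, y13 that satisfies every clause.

y1=T  y2=F  y3=T  y4=F  y5=T  y6=F  y7=T  y8=T  y9=F  y10=T  y11=T  y12=F  y13=T

Check each clause:
  1. (NOT y11 OR NOT y4 OR NOT y5) — NOT y4 is true.
  2. (NOT y12 OR y4) — NOT y12 is true.
  3. (y5 OR NOT y9) — y5 is true.
  4. (y3 OR NOT y9) — y3 is true.
  5. (NOT y9 OR NOT y7 OR y5) — y5 is true.
  6. (y9 OR NOT y11 OR y8) — y8 is true.
  7. (NOT y5 OR y7 OR y3) — y3 is true.
  8. (NOT y2 OR NOT y13) — NOT y2 is true.
  9. (y2 OR NOT y8 OR NOT y4) — NOT y4 is true.
  10. (NOT y11 OR y13 OR y3) — y3 is true.
  11. (NOT y6 OR y5) — NOT y6 is true.
  12. (y2 OR y7) — y7 is true.
  13. (NOT y2 OR NOT y7) — NOT y2 is true.
  14. (y13 OR NOT y4 OR NOT y3) — NOT y4 is true.
  15. (y9 OR y1) — y1 is true.
  16. (y8 OR y9) — y8 is true.
  17. (y11 OR NOT y7) — y11 is true.
  18. (NOT y6 OR y3) — NOT y6 is true.
  19. (NOT y5 OR NOT y6 OR y9) — NOT y6 is true.
  20. (y4 OR y8) — y8 is true.
  21. (NOT y10 OR y8) — y8 is true.
  22. (NOT y1 OR y9 OR y7) — y7 is true.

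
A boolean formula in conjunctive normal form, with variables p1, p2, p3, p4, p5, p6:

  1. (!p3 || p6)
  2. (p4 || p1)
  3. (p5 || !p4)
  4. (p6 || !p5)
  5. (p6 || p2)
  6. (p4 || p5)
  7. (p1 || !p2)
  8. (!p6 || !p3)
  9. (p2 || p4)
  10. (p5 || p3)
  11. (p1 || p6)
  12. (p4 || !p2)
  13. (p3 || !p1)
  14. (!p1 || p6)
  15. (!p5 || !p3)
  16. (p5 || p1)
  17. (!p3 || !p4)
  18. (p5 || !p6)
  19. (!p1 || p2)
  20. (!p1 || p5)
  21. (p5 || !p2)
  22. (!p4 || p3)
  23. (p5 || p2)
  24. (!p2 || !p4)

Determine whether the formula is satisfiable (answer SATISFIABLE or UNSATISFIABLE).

UNSATISFIABLE

p5 = True:
  propagation gives p6=True, p3=False, p1=False, p4=True; an empty clause results — contradiction.
p5 = False:
  propagation gives p4=False; an empty clause results — contradiction.
Every branch closes, so no satisfying assignment exists.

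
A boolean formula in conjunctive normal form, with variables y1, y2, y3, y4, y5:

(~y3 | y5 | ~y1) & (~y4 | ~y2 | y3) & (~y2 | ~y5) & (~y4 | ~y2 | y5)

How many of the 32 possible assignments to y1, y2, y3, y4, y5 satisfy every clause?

Split on y2, then y5.
  y2=1, y5=1: a clause becomes empty — 0.
  y2=1, y5=0: remaining (y1,y3,y4) ∈ {(0,0,0); (0,1,0); (1,0,0)} — 3.
  y2=0, y5=1: y1, y3, y4 free → 2^3 = 8.
  y2=0, y5=0: y4 free; 3 ways for (y1,y3) × 2^1 = 6.
Total: 0 + 3 + 8 + 6 = 17.

17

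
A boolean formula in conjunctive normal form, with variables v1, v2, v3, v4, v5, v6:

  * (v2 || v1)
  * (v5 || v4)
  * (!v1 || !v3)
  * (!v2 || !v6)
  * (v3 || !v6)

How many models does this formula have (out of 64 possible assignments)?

12

Case analysis on v1 and v2:
  v1=T, v2=T: remaining (v3,v4,v5,v6) ∈ {(F,F,T,F); (F,T,F,F); (F,T,T,F)} — 3.
  v1=T, v2=F: remaining (v3,v4,v5,v6) ∈ {(F,F,T,F); (F,T,F,F); (F,T,T,F)} — 3.
  v1=F, v2=T: v3 free; 3 ways for (v4,v5,v6) × 2^1 = 6.
  v1=F, v2=F: a clause becomes empty — 0.
Total: 3 + 3 + 6 + 0 = 12.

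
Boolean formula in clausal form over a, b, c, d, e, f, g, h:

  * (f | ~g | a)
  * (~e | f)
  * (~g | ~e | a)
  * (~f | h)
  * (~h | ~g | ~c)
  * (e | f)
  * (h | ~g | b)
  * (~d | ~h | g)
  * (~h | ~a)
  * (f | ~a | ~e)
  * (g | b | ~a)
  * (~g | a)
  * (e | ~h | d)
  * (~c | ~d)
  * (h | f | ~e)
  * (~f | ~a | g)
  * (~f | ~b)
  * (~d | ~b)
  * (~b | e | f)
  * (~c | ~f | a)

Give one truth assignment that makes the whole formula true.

a=F, b=F, c=F, d=F, e=T, f=T, g=F, h=T

c occurs only negated in the remaining clauses — set c = False.
Try a = False.
  then g is forced to False.
Set b = False and propagate.
Set d = False and propagate.
For the remaining variables, e = True, f = True, h = True works.
Every clause has at least one true literal under this assignment.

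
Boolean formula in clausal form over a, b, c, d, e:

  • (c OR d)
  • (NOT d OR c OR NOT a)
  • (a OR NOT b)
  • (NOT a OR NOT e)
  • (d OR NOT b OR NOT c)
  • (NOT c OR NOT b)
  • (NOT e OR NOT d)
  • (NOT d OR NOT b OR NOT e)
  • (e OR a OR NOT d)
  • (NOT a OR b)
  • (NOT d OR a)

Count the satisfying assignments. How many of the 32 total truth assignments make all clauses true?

2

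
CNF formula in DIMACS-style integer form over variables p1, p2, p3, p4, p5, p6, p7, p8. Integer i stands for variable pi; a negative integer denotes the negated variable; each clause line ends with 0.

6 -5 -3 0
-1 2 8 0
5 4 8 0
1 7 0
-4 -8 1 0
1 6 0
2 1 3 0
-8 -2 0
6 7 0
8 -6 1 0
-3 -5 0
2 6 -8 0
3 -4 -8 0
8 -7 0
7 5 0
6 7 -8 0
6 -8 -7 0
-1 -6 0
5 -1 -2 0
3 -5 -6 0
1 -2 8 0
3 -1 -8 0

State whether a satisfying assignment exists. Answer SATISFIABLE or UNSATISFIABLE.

Try p1 = False.
  then p7 is forced to True.
  then p6 is forced to True.
  then p8 is forced to True.
  then p4 is forced to False.
  then p2 is forced to False.
  then p3 is forced to True.
  then p5 is forced to False.
So p1 = 0, p2 = 0, p3 = 1, p4 = 0, p5 = 0, p6 = 1, p7 = 1, p8 = 1 is a satisfying assignment.

SATISFIABLE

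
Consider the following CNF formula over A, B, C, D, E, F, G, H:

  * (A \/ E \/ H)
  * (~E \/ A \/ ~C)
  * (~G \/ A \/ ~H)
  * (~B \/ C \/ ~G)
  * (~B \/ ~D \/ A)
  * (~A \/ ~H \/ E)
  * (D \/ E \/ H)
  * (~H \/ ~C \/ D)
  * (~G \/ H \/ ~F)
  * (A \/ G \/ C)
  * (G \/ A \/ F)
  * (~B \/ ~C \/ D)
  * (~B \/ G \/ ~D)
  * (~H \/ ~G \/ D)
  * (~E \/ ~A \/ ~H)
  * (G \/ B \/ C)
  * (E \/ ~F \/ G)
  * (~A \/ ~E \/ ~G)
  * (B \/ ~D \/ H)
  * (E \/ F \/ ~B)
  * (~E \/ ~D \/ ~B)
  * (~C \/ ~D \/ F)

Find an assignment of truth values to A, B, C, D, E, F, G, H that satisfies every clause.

A=T, B=F, C=T, D=F, E=T, F=T, G=F, H=F

Check each clause:
  1. (H \/ E \/ A) — A is true.
  2. (A \/ ~C \/ ~E) — A is true.
  3. (~G \/ ~H \/ A) — ~H is true.
  4. (~G \/ C \/ ~B) — ~G is true.
  5. (~B \/ A \/ ~D) — A is true.
  6. (E \/ ~H \/ ~A) — ~H is true.
  7. (E \/ D \/ H) — E is true.
  8. (D \/ ~H \/ ~C) — ~H is true.
  9. (~G \/ H \/ ~F) — ~G is true.
  10. (A \/ G \/ C) — A is true.
  11. (F \/ A \/ G) — A is true.
  12. (~C \/ ~B \/ D) — ~B is true.
  13. (~B \/ G \/ ~D) — ~D is true.
  14. (~H \/ ~G \/ D) — ~H is true.
  15. (~A \/ ~E \/ ~H) — ~H is true.
  16. (C \/ G \/ B) — C is true.
  17. (E \/ ~F \/ G) — E is true.
  18. (~G \/ ~A \/ ~E) — ~G is true.
  19. (H \/ ~D \/ B) — ~D is true.
  20. (E \/ ~B \/ F) — E is true.
  21. (~B \/ ~D \/ ~E) — ~D is true.
  22. (~C \/ F \/ ~D) — ~D is true.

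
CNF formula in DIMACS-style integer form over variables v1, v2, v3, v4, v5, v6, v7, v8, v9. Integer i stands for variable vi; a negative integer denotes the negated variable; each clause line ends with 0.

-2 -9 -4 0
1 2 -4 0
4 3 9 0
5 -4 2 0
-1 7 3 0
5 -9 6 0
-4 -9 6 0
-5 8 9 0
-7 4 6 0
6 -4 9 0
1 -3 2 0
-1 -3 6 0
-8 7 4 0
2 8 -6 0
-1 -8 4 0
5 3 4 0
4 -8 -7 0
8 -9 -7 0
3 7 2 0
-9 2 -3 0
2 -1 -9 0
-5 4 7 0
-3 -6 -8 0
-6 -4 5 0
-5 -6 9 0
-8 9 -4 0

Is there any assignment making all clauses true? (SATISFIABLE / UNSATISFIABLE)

Branch on v1: take v1 = True.
Set v2 = True and propagate.
Set v3 = True and propagate.
  then v6 is forced to True.
  then v8 is forced to False.
The remaining clauses are satisfied by v4 = False, v5 = False, v7 = False, v9 = True.
Every clause has at least one true literal under this assignment.
So v1=True, v2=True, v3=True, v4=False, v5=False, v6=True, v7=False, v8=False, v9=True is a satisfying assignment.

SATISFIABLE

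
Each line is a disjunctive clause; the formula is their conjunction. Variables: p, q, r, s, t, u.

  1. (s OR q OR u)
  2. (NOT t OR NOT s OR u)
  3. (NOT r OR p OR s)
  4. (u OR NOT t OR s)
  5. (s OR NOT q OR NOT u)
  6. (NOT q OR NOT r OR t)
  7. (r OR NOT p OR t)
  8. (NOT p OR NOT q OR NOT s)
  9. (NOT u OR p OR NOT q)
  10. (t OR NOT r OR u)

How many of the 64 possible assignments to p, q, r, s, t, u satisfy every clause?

Case analysis on s and u:
  s=T, u=T: 7 of the 16 assignments to (p,q,r,t) work.
  s=T, u=F: remaining (p,q,r,t) ∈ {(F,F,F,F); (F,T,F,F)} — 2.
  s=F, u=T: 5 of the 16 assignments to (p,q,r,t) work.
  s=F, u=F: remaining (p,q,r,t) ∈ {(F,T,F,F)} — 1.
Total: 7 + 2 + 5 + 1 = 15.

15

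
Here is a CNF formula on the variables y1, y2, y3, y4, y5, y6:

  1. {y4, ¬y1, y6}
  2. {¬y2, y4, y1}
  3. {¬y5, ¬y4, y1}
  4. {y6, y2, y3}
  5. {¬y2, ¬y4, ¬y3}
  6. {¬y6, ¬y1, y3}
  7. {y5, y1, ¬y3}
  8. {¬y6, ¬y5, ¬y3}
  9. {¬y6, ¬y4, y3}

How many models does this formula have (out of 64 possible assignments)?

11

Case analysis on y3 and y1:
  y3=1, y1=1: 5 of the 16 assignments to (y2,y4,y5,y6) work.
  y3=1, y1=0: remaining (y2,y4,y5,y6) ∈ {(0,0,1,0)} — 1.
  y3=0, y1=1: remaining (y2,y4,y5,y6) ∈ {(1,1,0,0); (1,1,1,0)} — 2.
  y3=0, y1=0: remaining (y2,y4,y5,y6) ∈ {(0,0,0,1); (0,0,1,1); (1,1,0,0)} — 3.
Total: 5 + 1 + 2 + 3 = 11.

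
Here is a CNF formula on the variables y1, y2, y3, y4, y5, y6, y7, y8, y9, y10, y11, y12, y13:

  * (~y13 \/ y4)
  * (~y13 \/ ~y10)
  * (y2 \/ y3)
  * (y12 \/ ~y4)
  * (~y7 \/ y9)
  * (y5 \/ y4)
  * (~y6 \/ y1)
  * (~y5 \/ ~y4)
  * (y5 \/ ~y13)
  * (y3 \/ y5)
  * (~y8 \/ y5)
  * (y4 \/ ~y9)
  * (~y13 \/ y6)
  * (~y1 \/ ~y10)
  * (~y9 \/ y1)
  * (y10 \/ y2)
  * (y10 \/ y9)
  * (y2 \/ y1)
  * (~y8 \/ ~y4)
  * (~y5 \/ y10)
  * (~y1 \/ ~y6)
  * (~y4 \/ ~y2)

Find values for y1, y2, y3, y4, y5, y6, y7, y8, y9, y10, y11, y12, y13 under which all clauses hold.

y3 occurs only positively in the remaining clauses — set y3 = True.
y7 occurs only negated in the remaining clauses — set y7 = False.
Branch on y1: take y1 = False.
  then y6 is forced to False.
  then y13 is forced to False.
  then y9 is forced to False.
  then y10 is forced to True.
  then y2 is forced to True.
  then y4 is forced to False.
  then y5 is forced to True.
y8, y11, y12 are now unconstrained; take y8 = False, y11 = False, y12 = False.

y1=F  y2=T  y3=T  y4=F  y5=T  y6=F  y7=F  y8=F  y9=F  y10=T  y11=F  y12=F  y13=F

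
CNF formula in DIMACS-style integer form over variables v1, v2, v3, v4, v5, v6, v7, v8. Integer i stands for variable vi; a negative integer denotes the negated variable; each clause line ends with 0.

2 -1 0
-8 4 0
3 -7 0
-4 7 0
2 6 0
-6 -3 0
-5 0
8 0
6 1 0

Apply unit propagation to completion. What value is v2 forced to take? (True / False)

Unit clause (¬v5) sets v5 = False.
(v8) stands alone — v8 = True.
From (v4 ∨ ¬v8) and v8 = True: v4 = True.
(v7 ∨ ¬v4): since v4 = True, the clause reduces to (v7). v7 = True.
(v3 ∨ ¬v7): since v7 = True, the clause reduces to (v3). v3 = True.
(¬v6 ∨ ¬v3): since v3 = True, the clause reduces to (¬v6). v6 = False.
In (v6 ∨ v2), v6 is now false; v2 must hold, so v2 = True.

True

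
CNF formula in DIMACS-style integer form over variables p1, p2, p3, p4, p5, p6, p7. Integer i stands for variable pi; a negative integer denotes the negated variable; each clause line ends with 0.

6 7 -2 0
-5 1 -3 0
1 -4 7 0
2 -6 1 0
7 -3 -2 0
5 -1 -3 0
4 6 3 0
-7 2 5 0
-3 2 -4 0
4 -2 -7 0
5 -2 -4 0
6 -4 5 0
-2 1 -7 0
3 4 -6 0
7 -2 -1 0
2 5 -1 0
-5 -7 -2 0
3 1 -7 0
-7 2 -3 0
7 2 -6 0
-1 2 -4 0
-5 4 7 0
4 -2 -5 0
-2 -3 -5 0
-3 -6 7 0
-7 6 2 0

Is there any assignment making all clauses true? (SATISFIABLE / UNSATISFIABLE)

Try p1 = False.
Try p2 = False.
  then p6 is forced to False.
  then p7 is forced to False.
  then p4 is forced to False.
  then p3 is forced to True.
  then p5 is forced to False.
So p1=False, p2=False, p3=True, p4=False, p5=False, p6=False, p7=False is a satisfying assignment.

SATISFIABLE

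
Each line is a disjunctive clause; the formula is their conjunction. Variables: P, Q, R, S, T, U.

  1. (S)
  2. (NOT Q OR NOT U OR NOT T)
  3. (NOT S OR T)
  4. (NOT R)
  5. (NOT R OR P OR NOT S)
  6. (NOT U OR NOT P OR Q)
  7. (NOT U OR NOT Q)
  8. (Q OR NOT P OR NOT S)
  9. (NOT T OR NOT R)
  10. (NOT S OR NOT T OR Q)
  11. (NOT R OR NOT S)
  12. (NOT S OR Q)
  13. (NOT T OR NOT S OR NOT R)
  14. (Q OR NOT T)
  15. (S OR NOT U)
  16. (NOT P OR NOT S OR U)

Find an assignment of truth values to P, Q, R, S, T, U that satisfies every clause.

P=False, Q=True, R=False, S=True, T=True, U=False

Check each clause:
  1. (S) — S is true.
  2. (NOT Q OR NOT T OR NOT U) — NOT U is true.
  3. (T OR NOT S) — T is true.
  4. (NOT R) — NOT R is true.
  5. (NOT S OR NOT R OR P) — NOT R is true.
  6. (NOT P OR NOT U OR Q) — Q is true.
  7. (NOT U OR NOT Q) — NOT U is true.
  8. (NOT S OR NOT P OR Q) — Q is true.
  9. (NOT T OR NOT R) — NOT R is true.
  10. (Q OR NOT S OR NOT T) — Q is true.
  11. (NOT R OR NOT S) — NOT R is true.
  12. (NOT S OR Q) — Q is true.
  13. (NOT R OR NOT T OR NOT S) — NOT R is true.
  14. (Q OR NOT T) — Q is true.
  15. (NOT U OR S) — NOT U is true.
  16. (NOT P OR U OR NOT S) — NOT P is true.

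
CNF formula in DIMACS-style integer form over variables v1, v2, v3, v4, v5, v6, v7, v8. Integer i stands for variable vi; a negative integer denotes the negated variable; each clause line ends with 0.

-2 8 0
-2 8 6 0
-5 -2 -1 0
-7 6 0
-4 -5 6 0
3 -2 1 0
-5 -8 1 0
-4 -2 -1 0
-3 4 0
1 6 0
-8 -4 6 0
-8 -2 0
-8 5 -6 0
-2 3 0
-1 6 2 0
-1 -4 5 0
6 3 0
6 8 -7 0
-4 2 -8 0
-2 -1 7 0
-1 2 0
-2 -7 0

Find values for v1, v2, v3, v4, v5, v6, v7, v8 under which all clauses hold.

v1=F, v2=F, v3=F, v4=F, v5=T, v6=T, v7=T, v8=F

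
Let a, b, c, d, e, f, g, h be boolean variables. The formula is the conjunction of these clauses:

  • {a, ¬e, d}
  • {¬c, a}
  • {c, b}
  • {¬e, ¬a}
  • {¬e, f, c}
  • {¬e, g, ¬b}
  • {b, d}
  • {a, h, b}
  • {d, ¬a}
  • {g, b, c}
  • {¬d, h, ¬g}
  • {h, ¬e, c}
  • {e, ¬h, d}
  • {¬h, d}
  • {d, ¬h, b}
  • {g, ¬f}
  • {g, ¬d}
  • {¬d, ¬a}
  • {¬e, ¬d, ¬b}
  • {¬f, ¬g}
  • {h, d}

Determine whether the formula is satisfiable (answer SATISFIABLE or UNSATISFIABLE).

SATISFIABLE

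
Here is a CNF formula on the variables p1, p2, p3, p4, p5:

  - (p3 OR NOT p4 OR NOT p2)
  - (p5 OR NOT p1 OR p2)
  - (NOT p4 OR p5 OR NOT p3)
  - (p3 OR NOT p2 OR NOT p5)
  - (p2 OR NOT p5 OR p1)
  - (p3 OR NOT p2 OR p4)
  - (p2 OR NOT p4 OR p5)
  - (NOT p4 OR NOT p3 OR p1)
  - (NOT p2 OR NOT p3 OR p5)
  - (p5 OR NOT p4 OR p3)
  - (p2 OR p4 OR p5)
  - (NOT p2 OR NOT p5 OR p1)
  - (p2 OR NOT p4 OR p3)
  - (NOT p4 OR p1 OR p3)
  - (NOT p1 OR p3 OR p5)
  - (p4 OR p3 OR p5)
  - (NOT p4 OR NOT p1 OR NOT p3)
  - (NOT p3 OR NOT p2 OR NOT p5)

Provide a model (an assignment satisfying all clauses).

p1 = T, p2 = F, p3 = T, p4 = F, p5 = T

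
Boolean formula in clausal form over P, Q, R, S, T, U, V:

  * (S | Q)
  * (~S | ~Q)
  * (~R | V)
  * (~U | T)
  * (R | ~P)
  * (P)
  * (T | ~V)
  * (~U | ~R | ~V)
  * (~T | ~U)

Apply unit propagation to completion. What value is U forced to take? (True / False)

(P) is a unit clause: P = True.
In (~P | R), ~P is now false; R must hold, so R = True.
From (~R | V) and R = True: V = True.
(T | ~V): since V = True, the clause reduces to (T). T = True.
(~R | ~V | ~U) with V = True, R = True leaves only ~U, so U = False.

False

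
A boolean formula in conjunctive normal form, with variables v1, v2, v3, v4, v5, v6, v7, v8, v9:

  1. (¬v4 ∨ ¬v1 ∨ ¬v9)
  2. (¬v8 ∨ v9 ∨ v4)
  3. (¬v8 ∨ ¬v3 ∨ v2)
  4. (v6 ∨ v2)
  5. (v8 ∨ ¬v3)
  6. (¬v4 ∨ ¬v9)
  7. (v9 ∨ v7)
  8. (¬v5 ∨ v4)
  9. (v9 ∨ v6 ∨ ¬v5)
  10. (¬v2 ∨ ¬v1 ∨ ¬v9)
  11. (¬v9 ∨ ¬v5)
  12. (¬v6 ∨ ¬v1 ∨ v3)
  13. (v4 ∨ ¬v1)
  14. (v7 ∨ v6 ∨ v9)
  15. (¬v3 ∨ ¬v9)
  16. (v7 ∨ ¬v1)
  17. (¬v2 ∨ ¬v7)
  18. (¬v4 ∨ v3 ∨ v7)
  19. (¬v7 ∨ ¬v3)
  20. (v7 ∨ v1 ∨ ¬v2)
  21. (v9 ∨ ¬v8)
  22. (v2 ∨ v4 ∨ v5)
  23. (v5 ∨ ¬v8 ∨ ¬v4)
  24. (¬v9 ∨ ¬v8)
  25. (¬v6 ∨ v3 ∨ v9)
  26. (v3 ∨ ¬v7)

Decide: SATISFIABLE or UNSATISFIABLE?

v9 = True:
  propagation gives v4=False, v5=False, v1=False, v3=False; an empty clause results — contradiction.
v9 = False:
  propagation gives v7=True, v2=False, v6=True, v3=False; an empty clause results — contradiction.
Every branch closes, so no satisfying assignment exists.

UNSATISFIABLE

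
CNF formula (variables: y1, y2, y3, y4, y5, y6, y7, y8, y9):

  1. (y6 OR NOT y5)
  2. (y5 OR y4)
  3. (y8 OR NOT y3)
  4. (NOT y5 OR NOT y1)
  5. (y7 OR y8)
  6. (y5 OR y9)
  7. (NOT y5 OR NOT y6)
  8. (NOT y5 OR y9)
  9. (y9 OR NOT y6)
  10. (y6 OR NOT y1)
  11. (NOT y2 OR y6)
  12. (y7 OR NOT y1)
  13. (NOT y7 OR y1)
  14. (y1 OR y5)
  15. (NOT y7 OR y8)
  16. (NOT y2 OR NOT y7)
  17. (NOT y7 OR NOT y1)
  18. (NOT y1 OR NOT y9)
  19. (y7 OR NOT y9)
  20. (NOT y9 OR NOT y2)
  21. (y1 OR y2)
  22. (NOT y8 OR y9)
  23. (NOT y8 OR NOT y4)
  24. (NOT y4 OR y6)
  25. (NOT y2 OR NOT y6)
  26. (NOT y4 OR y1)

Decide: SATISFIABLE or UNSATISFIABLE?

UNSATISFIABLE

y1 = True:
  propagation gives y5=False, y4=True, y9=True; an empty clause results — contradiction.
y1 = False:
  propagation gives y7=False, y8=True, y5=True, y6=True; an empty clause results — contradiction.
Every branch closes, so no satisfying assignment exists.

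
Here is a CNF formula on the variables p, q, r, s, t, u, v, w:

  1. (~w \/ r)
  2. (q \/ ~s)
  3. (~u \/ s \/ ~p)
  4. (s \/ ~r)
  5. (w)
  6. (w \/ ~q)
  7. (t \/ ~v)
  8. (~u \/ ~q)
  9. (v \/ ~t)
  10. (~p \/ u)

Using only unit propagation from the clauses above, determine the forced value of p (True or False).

(w) is a unit clause: w = True.
In (~w \/ r), ~w is now false; r must hold, so r = True.
(s \/ ~r): since r = True, the clause reduces to (s). s = True.
In (q \/ ~s), ~s is now false; q must hold, so q = True.
From (~q \/ ~u) and q = True: u = False.
From (u \/ ~p) and u = False: p = False.

False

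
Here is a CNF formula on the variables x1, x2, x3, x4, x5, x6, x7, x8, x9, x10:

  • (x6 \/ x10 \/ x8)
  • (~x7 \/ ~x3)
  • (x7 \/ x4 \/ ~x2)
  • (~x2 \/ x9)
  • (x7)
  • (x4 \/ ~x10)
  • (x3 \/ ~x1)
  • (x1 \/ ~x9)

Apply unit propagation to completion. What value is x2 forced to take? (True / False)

(x7) stands alone — x7 = True.
(~x3 \/ ~x7): since x7 = True, the clause reduces to (~x3). x3 = False.
In (x3 \/ ~x1), x3 is now false; ~x1 must hold, so x1 = False.
(~x9 \/ x1) with x1 = False leaves only ~x9, so x9 = False.
(x9 \/ ~x2) with x9 = False leaves only ~x2, so x2 = False.

False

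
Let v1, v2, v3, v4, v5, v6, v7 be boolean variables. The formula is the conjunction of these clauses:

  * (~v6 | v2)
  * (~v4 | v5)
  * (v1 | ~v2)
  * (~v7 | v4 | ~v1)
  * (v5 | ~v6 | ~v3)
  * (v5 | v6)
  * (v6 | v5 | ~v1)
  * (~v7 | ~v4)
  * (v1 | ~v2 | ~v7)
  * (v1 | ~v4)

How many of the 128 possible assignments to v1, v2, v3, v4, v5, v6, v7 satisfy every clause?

17

Split on v1, then v4.
  v1=1, v4=1: v3 free; 3 ways for (v2,v5,v6,v7) × 2^1 = 6.
  v1=1, v4=0: 7 of the 32 assignments to (v2,v3,v5,v6,v7) work.
  v1=0, v4=1: a clause becomes empty — 0.
  v1=0, v4=0: remaining (v2,v3,v5,v6,v7) ∈ {(0,0,1,0,0); (0,0,1,0,1); (0,1,1,0,0); (0,1,1,0,1)} — 4.
Total: 6 + 7 + 0 + 4 = 17.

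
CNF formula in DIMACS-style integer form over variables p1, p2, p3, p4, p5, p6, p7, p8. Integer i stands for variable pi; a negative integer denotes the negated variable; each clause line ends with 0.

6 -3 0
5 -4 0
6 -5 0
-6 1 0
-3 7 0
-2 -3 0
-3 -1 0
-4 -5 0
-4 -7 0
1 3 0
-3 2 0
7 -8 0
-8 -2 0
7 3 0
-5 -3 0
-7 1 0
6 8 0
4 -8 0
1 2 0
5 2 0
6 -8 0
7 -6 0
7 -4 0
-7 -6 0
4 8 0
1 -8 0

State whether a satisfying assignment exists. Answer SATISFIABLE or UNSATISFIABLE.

UNSATISFIABLE

p3 = True:
  propagation gives p6=True, p1=True; an empty clause results — contradiction.
p3 = False:
  propagation gives p1=True, p7=True, p4=False, p8=False; an empty clause results — contradiction.
Every branch closes, so no satisfying assignment exists.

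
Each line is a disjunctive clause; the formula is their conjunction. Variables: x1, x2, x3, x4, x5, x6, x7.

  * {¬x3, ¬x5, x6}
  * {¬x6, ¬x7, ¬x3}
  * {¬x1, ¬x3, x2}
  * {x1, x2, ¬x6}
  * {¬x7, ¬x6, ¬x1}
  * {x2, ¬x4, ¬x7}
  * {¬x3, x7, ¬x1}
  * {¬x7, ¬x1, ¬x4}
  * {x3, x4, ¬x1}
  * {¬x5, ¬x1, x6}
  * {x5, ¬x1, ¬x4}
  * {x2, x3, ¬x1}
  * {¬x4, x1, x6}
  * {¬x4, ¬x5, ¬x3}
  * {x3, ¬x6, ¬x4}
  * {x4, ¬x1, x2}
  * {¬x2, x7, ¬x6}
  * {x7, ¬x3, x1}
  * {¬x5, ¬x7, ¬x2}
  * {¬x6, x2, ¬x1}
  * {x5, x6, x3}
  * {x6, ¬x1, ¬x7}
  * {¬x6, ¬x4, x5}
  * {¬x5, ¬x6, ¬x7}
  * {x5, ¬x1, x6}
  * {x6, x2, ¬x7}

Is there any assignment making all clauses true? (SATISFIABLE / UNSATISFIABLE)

SATISFIABLE

Branch on x1: take x1 = False.
Set x2 = True and propagate.
For the remaining variables, x3 = False, x4 = False, x5 = True, x6 = False, x7 = False works.
Every clause has at least one true literal under this assignment.
So x1 = False, x2 = True, x3 = False, x4 = False, x5 = True, x6 = False, x7 = False is a satisfying assignment.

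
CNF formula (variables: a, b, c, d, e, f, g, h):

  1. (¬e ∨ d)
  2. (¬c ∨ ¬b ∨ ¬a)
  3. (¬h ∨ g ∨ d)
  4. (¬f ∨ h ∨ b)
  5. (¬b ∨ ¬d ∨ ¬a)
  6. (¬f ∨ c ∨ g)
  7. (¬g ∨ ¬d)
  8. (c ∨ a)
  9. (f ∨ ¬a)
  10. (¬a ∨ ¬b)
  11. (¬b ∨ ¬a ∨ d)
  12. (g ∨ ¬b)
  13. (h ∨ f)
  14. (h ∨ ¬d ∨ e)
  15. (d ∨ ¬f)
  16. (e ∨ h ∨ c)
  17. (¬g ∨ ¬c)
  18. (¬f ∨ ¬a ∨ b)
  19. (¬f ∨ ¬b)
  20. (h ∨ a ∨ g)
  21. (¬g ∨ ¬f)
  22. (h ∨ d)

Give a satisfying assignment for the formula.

a=0, b=0, c=1, d=1, e=1, f=1, g=0, h=1

Check each clause:
  1. (d ∨ ¬e) — d is true.
  2. (¬a ∨ ¬b ∨ ¬c) — ¬b is true.
  3. (d ∨ ¬h ∨ g) — d is true.
  4. (b ∨ h ∨ ¬f) — h is true.
  5. (¬b ∨ ¬a ∨ ¬d) — ¬b is true.
  6. (c ∨ g ∨ ¬f) — c is true.
  7. (¬d ∨ ¬g) — ¬g is true.
  8. (c ∨ a) — c is true.
  9. (¬a ∨ f) — f is true.
  10. (¬b ∨ ¬a) — ¬a is true.
  11. (¬b ∨ d ∨ ¬a) — d is true.
  12. (¬b ∨ g) — ¬b is true.
  13. (f ∨ h) — h is true.
  14. (h ∨ ¬d ∨ e) — h is true.
  15. (d ∨ ¬f) — d is true.
  16. (h ∨ c ∨ e) — h is true.
  17. (¬g ∨ ¬c) — ¬g is true.
  18. (¬a ∨ b ∨ ¬f) — ¬a is true.
  19. (¬f ∨ ¬b) — ¬b is true.
  20. (h ∨ a ∨ g) — h is true.
  21. (¬g ∨ ¬f) — ¬g is true.
  22. (d ∨ h) — h is true.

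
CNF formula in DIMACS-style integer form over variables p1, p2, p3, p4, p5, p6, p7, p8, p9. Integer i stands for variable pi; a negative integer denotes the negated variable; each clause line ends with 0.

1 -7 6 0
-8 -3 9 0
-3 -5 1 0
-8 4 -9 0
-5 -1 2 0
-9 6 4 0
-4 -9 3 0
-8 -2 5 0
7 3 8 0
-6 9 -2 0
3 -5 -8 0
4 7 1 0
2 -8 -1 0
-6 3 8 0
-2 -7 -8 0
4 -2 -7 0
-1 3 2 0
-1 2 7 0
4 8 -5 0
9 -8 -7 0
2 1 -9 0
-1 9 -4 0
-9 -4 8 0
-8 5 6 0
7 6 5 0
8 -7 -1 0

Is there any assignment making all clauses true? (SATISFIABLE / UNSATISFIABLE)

SATISFIABLE

Set p1 = True and propagate.
For the remaining variables, p2 = True, p3 = True, p4 = True, p5 = True, p6 = False, p7 = False, p8 = True, p9 = True works.
So p1=True  p2=True  p3=True  p4=True  p5=True  p6=False  p7=False  p8=True  p9=True is a satisfying assignment.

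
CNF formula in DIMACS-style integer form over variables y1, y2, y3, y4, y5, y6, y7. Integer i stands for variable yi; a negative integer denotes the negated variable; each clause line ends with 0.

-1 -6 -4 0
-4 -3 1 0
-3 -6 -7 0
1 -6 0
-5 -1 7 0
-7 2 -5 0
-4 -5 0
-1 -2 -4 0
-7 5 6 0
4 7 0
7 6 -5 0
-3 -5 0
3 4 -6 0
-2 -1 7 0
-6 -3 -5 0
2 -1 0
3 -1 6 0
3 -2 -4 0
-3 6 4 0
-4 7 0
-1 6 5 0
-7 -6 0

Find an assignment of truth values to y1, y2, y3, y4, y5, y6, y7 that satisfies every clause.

Branch on y1: take y1 = False.
  then y6 is forced to False.
The remaining clauses are satisfied by y2 = True, y3 = False, y4 = False, y5 = True, y7 = True.
Check each clause:
  1. (NOT y6 OR NOT y4 OR NOT y1) — NOT y6 is true.
  2. (y1 OR NOT y3 OR NOT y4) — NOT y4 is true.
  3. (NOT y6 OR NOT y3 OR NOT y7) — NOT y6 is true.
  4. (y1 OR NOT y6) — NOT y6 is true.
  5. (NOT y1 OR y7 OR NOT y5) — NOT y1 is true.
  6. (y2 OR NOT y5 OR NOT y7) — y2 is true.
  7. (NOT y4 OR NOT y5) — NOT y4 is true.
  8. (NOT y2 OR NOT y1 OR NOT y4) — NOT y4 is true.
  9. (y6 OR NOT y7 OR y5) — y5 is true.
  10. (y4 OR y7) — y7 is true.
  11. (NOT y5 OR y6 OR y7) — y7 is true.
  12. (NOT y5 OR NOT y3) — NOT y3 is true.
  13. (y3 OR y4 OR NOT y6) — NOT y6 is true.
  14. (NOT y2 OR NOT y1 OR y7) — NOT y1 is true.
  15. (NOT y5 OR NOT y6 OR NOT y3) — NOT y6 is true.
  16. (NOT y1 OR y2) — y2 is true.
  17. (y6 OR y3 OR NOT y1) — NOT y1 is true.
  18. (NOT y4 OR NOT y2 OR y3) — NOT y4 is true.
  19. (y6 OR y4 OR NOT y3) — NOT y3 is true.
  20. (y7 OR NOT y4) — NOT y4 is true.
  21. (y5 OR y6 OR NOT y1) — y5 is true.
  22. (NOT y6 OR NOT y7) — NOT y6 is true.

y1=0, y2=1, y3=0, y4=0, y5=1, y6=0, y7=1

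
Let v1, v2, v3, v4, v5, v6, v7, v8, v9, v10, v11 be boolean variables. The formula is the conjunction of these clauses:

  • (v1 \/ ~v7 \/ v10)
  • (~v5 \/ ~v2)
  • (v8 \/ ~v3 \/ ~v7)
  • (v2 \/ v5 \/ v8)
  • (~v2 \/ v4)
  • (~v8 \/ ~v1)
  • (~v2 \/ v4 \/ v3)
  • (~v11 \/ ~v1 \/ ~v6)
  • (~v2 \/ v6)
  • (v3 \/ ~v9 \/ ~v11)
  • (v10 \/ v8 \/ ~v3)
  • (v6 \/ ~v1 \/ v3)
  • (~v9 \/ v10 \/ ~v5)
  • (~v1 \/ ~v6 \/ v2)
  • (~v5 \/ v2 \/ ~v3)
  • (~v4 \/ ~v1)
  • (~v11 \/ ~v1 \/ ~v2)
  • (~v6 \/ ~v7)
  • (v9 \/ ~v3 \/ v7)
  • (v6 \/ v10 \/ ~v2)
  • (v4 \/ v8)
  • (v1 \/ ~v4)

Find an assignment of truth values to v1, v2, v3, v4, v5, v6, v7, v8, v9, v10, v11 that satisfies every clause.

Pure literal: v11 appears only negated; assign v11 = False.
Try v1 = False.
  then v4 is forced to False.
  then v2 is forced to False.
  then v8 is forced to True.
Branch on v3: take v3 = False.
Branch on v5: take v5 = True.
The remaining clauses are satisfied by v6 = True, v7 = False, v9 = False, v10 = False.
Every clause has at least one true literal under this assignment.
Check each clause:
  1. (v1 \/ v10 \/ ~v7) — ~v7 is true.
  2. (~v2 \/ ~v5) — ~v2 is true.
  3. (v8 \/ ~v7 \/ ~v3) — v8 is true.
  4. (v5 \/ v8 \/ v2) — v8 is true.
  5. (v4 \/ ~v2) — ~v2 is true.
  6. (~v8 \/ ~v1) — ~v1 is true.
  7. (v4 \/ v3 \/ ~v2) — ~v2 is true.
  8. (~v6 \/ ~v1 \/ ~v11) — ~v11 is true.
  9. (v6 \/ ~v2) — v6 is true.
  10. (~v9 \/ ~v11 \/ v3) — ~v11 is true.
  11. (v10 \/ ~v3 \/ v8) — v8 is true.
  12. (v6 \/ v3 \/ ~v1) — ~v1 is true.
  13. (~v5 \/ ~v9 \/ v10) — ~v9 is true.
  14. (v2 \/ ~v6 \/ ~v1) — ~v1 is true.
  15. (v2 \/ ~v5 \/ ~v3) — ~v3 is true.
  16. (~v1 \/ ~v4) — ~v4 is true.
  17. (~v11 \/ ~v1 \/ ~v2) — ~v11 is true.
  18. (~v6 \/ ~v7) — ~v7 is true.
  19. (v9 \/ v7 \/ ~v3) — ~v3 is true.
  20. (~v2 \/ v6 \/ v10) — v6 is true.
  21. (v8 \/ v4) — v8 is true.
  22. (v1 \/ ~v4) — ~v4 is true.

v1 = False, v2 = False, v3 = False, v4 = False, v5 = True, v6 = True, v7 = False, v8 = True, v9 = False, v10 = False, v11 = False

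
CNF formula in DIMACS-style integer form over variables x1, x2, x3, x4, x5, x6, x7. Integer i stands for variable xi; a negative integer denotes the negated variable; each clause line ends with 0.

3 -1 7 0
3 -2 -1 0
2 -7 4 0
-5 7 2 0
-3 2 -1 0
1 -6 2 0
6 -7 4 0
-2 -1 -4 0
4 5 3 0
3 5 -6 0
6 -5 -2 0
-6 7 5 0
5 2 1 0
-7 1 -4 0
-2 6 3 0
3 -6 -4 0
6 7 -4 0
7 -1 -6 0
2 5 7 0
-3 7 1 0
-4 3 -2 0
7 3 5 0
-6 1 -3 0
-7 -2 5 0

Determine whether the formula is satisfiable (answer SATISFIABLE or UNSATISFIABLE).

SATISFIABLE

Try x1 = False.
Branch on x2: take x2 = True.
Set x3 = False and propagate.
  then x6 is forced to True.
  then x5 is forced to True.
  then x4 is forced to False.
x7 is now unconstrained; take x7 = False.
So x1=False  x2=True  x3=False  x4=False  x5=True  x6=True  x7=False is a satisfying assignment.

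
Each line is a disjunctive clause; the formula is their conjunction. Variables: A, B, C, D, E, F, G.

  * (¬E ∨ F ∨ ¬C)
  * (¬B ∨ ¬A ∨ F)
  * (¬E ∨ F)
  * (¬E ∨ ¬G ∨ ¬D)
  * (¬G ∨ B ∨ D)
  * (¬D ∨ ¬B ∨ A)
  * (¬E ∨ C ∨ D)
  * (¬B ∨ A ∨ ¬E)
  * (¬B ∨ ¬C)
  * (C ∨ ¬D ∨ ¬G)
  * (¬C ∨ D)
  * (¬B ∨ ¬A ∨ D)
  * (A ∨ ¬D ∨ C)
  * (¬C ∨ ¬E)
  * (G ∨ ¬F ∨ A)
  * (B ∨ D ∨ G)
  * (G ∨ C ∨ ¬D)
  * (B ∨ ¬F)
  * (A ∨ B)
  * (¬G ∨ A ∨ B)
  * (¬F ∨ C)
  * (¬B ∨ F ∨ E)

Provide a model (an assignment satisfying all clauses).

Set A = True and propagate.
For the remaining variables, B = False, C = True, D = True, E = False, F = False, G = False works.
Every clause has at least one true literal under this assignment.

A=True, B=False, C=True, D=True, E=False, F=False, G=False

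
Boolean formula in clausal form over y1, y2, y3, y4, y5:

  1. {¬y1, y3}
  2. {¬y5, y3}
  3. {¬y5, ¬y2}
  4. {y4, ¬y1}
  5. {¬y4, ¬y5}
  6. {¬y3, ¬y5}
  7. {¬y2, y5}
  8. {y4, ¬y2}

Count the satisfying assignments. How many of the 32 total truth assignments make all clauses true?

5

Satisfying assignments:
  y1=0 y2=0 y3=0 y4=0 y5=0
  y1=0 y2=0 y3=0 y4=1 y5=0
  y1=0 y2=0 y3=1 y4=0 y5=0
  y1=0 y2=0 y3=1 y4=1 y5=0
  y1=1 y2=0 y3=1 y4=1 y5=0
That's 5 in total.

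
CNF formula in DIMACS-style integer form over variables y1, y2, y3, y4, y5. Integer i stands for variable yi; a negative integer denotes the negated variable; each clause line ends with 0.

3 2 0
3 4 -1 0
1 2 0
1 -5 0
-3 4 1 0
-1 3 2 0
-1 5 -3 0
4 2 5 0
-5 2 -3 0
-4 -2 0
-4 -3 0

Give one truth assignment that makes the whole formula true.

Try y1 = True.
Try y2 = True.
  then y4 is forced to False.
  then y3 is forced to True.
  then y5 is forced to True.

y1 = 1, y2 = 1, y3 = 1, y4 = 0, y5 = 1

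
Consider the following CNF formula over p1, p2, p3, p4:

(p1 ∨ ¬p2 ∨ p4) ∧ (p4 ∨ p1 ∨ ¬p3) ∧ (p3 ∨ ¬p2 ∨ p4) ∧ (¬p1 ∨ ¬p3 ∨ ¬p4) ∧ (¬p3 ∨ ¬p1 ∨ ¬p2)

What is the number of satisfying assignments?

9

Case analysis on p1 and p3:
  p1=1, p3=1: remaining (p2,p4) ∈ {(0,0)} — 1.
  p1=1, p3=0: remaining (p2,p4) ∈ {(0,0); (0,1); (1,1)} — 3.
  p1=0, p3=1: remaining (p2,p4) ∈ {(0,1); (1,1)} — 2.
  p1=0, p3=0: remaining (p2,p4) ∈ {(0,0); (0,1); (1,1)} — 3.
Total: 1 + 3 + 2 + 3 = 9.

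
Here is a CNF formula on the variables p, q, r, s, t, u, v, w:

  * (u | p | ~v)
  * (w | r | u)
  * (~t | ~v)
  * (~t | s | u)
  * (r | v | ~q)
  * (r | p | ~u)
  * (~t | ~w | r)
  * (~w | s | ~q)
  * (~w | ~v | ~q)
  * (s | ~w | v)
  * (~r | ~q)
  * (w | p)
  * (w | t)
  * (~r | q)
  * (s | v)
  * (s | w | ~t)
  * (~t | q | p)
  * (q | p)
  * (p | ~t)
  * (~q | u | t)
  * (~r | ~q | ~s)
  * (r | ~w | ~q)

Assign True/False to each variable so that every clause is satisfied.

p=True, q=False, r=False, s=False, t=False, u=False, v=True, w=True

Check each clause:
  1. (~v | p | u) — p is true.
  2. (u | w | r) — w is true.
  3. (~t | ~v) — ~t is true.
  4. (s | ~t | u) — ~t is true.
  5. (~q | v | r) — ~q is true.
  6. (p | ~u | r) — p is true.
  7. (r | ~t | ~w) — ~t is true.
  8. (~w | s | ~q) — ~q is true.
  9. (~q | ~w | ~v) — ~q is true.
  10. (v | s | ~w) — v is true.
  11. (~r | ~q) — ~r is true.
  12. (w | p) — w is true.
  13. (w | t) — w is true.
  14. (q | ~r) — ~r is true.
  15. (v | s) — v is true.
  16. (w | s | ~t) — w is true.
  17. (q | ~t | p) — p is true.
  18. (q | p) — p is true.
  19. (p | ~t) — p is true.
  20. (t | ~q | u) — ~q is true.
  21. (~q | ~r | ~s) — ~s is true.
  22. (r | ~w | ~q) — ~q is true.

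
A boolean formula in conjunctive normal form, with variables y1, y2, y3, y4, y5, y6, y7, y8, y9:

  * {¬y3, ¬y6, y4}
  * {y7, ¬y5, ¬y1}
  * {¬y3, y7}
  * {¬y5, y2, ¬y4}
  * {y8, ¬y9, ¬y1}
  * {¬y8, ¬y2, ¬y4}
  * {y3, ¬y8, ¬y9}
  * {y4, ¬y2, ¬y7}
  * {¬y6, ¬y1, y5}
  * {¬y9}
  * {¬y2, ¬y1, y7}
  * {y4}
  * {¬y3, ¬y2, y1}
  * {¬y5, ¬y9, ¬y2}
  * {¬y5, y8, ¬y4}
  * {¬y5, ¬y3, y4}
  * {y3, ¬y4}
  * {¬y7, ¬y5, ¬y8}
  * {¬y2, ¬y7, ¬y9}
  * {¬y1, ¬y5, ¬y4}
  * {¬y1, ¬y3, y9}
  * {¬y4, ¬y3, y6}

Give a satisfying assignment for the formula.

Unit propagation: (¬y9) forces y9 = False.
The clause (y4) is unit: y4 must be True.
Unit propagation: (y3) forces y3 = True.
Unit propagation: (y7) forces y7 = True.
Unit propagation: (¬y1) forces y1 = False.
The clause (¬y2) is unit: y2 must be False.
Unit propagation: (¬y5) forces y5 = False.
(y6) is a unit clause, so y6 = True.
y8 is now unconstrained; take y8 = True.
Every clause has at least one true literal under this assignment.
Check each clause:
  1. {¬y6, ¬y3, y4} — y4 is true.
  2. {¬y1, ¬y5, y7} — ¬y5 is true.
  3. {y7, ¬y3} — y7 is true.
  4. {¬y4, y2, ¬y5} — ¬y5 is true.
  5. {y8, ¬y9, ¬y1} — y8 is true.
  6. {¬y2, ¬y4, ¬y8} — ¬y2 is true.
  7. {y3, ¬y9, ¬y8} — y3 is true.
  8. {¬y2, ¬y7, y4} — y4 is true.
  9. {¬y1, ¬y6, y5} — ¬y1 is true.
  10. {¬y9} — ¬y9 is true.
  11. {¬y2, ¬y1, y7} — ¬y2 is true.
  12. {y4} — y4 is true.
  13. {y1, ¬y2, ¬y3} — ¬y2 is true.
  14. {¬y2, ¬y9, ¬y5} — ¬y5 is true.
  15. {y8, ¬y4, ¬y5} — y8 is true.
  16. {¬y5, y4, ¬y3} — ¬y5 is true.
  17. {y3, ¬y4} — y3 is true.
  18. {¬y5, ¬y7, ¬y8} — ¬y5 is true.
  19. {¬y7, ¬y2, ¬y9} — ¬y2 is true.
  20. {¬y5, ¬y1, ¬y4} — ¬y5 is true.
  21. {¬y3, y9, ¬y1} — ¬y1 is true.
  22. {¬y4, y6, ¬y3} — y6 is true.

y1 = False  y2 = False  y3 = True  y4 = True  y5 = False  y6 = True  y7 = True  y8 = True  y9 = False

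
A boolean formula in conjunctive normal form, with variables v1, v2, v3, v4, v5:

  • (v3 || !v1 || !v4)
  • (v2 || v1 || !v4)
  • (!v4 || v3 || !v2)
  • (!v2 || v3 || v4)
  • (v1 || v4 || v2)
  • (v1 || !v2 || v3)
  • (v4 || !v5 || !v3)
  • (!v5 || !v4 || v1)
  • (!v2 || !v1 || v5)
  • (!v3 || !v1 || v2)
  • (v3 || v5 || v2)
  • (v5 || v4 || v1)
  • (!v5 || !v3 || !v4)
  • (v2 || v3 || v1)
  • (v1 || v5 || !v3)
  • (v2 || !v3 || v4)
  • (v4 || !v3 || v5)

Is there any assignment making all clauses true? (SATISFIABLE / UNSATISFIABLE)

Try v1 = True.
Set v2 = False and propagate.
  then v3 is forced to False.
  then v4 is forced to False.
  then v5 is forced to True.
So v1 = T, v2 = F, v3 = F, v4 = F, v5 = T is a satisfying assignment.

SATISFIABLE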